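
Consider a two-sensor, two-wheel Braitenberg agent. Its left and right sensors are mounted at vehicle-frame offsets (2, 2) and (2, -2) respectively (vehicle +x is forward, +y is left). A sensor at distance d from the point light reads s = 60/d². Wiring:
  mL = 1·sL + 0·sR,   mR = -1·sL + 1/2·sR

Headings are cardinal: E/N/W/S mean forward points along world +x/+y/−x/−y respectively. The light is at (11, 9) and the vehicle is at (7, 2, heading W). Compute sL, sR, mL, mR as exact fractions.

20/39 60/61 20/39 -50/2379

left sensor world pos  = (5, 0); dL² = 117
right sensor world pos = (5, 4); dR² = 61
sL = 60/117 = 20/39
sR = 60/61 = 60/61
mL = 1·sL + 0·sR = 20/39
mR = -1·sL + 1/2·sR = -50/2379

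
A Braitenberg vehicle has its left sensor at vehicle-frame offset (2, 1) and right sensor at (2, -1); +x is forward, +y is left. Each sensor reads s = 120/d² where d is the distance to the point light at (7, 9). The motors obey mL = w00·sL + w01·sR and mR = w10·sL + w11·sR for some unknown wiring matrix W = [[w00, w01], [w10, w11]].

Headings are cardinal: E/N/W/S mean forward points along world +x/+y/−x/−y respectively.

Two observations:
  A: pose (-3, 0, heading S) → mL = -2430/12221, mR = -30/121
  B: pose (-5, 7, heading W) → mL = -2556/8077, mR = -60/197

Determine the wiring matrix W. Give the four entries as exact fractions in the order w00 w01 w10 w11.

obs A: pose=(-3,0,S) → sL=60/101, sR=60/121, mL=-2430/12221, mR=-30/121
obs B: pose=(-5,7,W) → sL=24/41, sR=120/197, mL=-2556/8077, mR=-60/197
sensor matrix S = [[60/101, 60/121], [24/41, 120/197]]; det S = 7067520/98709017
solve [mL_A; mL_B] = S·[w00; w01] and [mR_A; mR_B] = S·[w10; w11]:
  w00 = 1/2, w01 = -1, w10 = 0, w11 = -1/2

1/2 -1 0 -1/2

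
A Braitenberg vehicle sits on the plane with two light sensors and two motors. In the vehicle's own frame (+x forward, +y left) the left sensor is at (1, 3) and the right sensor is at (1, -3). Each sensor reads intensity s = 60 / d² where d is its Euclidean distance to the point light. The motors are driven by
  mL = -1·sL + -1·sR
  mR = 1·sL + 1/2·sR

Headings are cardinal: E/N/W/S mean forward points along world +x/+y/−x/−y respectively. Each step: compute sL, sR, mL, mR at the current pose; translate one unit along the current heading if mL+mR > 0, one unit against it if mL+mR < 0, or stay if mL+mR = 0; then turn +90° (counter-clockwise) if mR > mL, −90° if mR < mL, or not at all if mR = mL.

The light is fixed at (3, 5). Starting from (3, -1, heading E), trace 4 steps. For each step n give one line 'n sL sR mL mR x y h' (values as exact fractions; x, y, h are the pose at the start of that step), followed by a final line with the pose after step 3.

0 6 30/41 -276/41 261/41 3 -1 E
1 60/41 60/29 -4200/1189 2970/1189 2 -1 N
2 15/26 3 -93/26 27/13 2 -2 W
3 60/73 60/73 -120/73 90/73 3 -2 S
final 3 -1 E

n=0: pose=(3,-1,E); sL=6, sR=30/41; mL=-276/41, mR=261/41; mL+mR=-15/41 → advance -1; mR−mL=537/41 → turn +1·90°
n=1: pose=(2,-1,N); sL=60/41, sR=60/29; mL=-4200/1189, mR=2970/1189; mL+mR=-30/29 → advance -1; mR−mL=7170/1189 → turn +1·90°
n=2: pose=(2,-2,W); sL=15/26, sR=3; mL=-93/26, mR=27/13; mL+mR=-3/2 → advance -1; mR−mL=147/26 → turn +1·90°
n=3: pose=(3,-2,S); sL=60/73, sR=60/73; mL=-120/73, mR=90/73; mL+mR=-30/73 → advance -1; mR−mL=210/73 → turn +1·90°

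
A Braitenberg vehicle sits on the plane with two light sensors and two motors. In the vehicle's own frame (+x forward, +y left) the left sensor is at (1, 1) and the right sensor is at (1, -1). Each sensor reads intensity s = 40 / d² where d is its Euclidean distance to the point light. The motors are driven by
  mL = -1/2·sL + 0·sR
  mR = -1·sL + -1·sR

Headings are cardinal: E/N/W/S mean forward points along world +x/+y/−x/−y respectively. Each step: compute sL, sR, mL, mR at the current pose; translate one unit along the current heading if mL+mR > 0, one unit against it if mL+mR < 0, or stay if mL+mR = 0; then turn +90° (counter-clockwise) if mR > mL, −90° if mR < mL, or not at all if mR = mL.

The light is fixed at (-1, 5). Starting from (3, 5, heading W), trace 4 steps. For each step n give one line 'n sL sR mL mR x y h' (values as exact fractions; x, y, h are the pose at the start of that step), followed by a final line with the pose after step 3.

n=0: pose=(3,5,W); sL=4, sR=4; mL=-2, mR=-8; mL+mR=-10 → advance -1; mR−mL=-6 → turn -1·90°
n=1: pose=(4,5,N); sL=40/17, sR=40/37; mL=-20/17, mR=-2160/629; mL+mR=-2900/629 → advance -1; mR−mL=-1420/629 → turn -1·90°
n=2: pose=(4,4,E); sL=10/9, sR=1; mL=-5/9, mR=-19/9; mL+mR=-8/3 → advance -1; mR−mL=-14/9 → turn -1·90°
n=3: pose=(3,4,S); sL=40/29, sR=40/13; mL=-20/29, mR=-1680/377; mL+mR=-1940/377 → advance -1; mR−mL=-1420/377 → turn -1·90°

0 4 4 -2 -8 3 5 W
1 40/17 40/37 -20/17 -2160/629 4 5 N
2 10/9 1 -5/9 -19/9 4 4 E
3 40/29 40/13 -20/29 -1680/377 3 4 S
final 3 5 W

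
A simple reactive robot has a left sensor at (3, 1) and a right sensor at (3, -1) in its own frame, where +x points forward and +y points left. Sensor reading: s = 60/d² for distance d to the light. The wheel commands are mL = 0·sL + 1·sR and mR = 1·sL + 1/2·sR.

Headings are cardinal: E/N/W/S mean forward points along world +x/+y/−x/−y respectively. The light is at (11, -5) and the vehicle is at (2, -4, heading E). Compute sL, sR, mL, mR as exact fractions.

3/2 5/3 5/3 7/3

left sensor world pos  = (5, -3); dL² = 40
right sensor world pos = (5, -5); dR² = 36
sL = 60/40 = 3/2
sR = 60/36 = 5/3
mL = 0·sL + 1·sR = 5/3
mR = 1·sL + 1/2·sR = 7/3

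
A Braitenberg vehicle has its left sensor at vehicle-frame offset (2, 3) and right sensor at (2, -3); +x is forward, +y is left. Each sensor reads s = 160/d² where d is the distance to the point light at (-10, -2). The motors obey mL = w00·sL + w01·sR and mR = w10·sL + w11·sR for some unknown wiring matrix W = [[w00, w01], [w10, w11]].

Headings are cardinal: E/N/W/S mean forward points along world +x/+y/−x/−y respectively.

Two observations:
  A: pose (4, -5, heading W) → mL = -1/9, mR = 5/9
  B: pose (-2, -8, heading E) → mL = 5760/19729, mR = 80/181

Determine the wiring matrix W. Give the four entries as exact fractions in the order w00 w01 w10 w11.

obs A: pose=(4,-5,W) → sL=8/9, sR=10/9, mL=-1/9, mR=5/9
obs B: pose=(-2,-8,E) → sL=160/109, sR=160/181, mL=5760/19729, mR=80/181
sensor matrix S = [[8/9, 10/9], [160/109, 160/181]]; det S = -150080/177561
solve [mL_A; mL_B] = S·[w00; w01] and [mR_A; mR_B] = S·[w10; w11]:
  w00 = 1/2, w01 = -1/2, w10 = 0, w11 = 1/2

1/2 -1/2 0 1/2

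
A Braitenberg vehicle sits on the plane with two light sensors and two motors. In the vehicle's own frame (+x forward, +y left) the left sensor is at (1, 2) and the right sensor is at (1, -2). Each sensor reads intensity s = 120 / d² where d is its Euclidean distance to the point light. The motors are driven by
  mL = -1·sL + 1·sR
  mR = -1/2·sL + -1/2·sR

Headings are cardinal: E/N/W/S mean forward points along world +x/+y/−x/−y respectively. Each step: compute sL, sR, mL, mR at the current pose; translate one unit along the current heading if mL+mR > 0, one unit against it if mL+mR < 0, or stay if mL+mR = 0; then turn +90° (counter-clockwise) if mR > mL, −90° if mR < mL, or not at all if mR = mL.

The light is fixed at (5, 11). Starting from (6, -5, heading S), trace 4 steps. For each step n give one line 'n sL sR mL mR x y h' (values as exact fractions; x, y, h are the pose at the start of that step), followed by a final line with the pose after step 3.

n=0: pose=(6,-5,S); sL=60/149, sR=12/29; mL=48/4321, mR=-1764/4321; mL+mR=-1716/4321 → advance -1; mR−mL=-1812/4321 → turn -1·90°
n=1: pose=(6,-4,W); sL=120/289, sR=120/169; mL=14400/48841, mR=-27480/48841; mL+mR=-13080/48841 → advance -1; mR−mL=-41880/48841 → turn -1·90°
n=2: pose=(7,-4,N); sL=30/49, sR=30/53; mL=-120/2597, mR=-1530/2597; mL+mR=-1650/2597 → advance -1; mR−mL=-1410/2597 → turn -1·90°
n=3: pose=(7,-5,E); sL=24/41, sR=40/111; mL=-1024/4551, mR=-2152/4551; mL+mR=-3176/4551 → advance -1; mR−mL=-376/1517 → turn -1·90°

0 60/149 12/29 48/4321 -1764/4321 6 -5 S
1 120/289 120/169 14400/48841 -27480/48841 6 -4 W
2 30/49 30/53 -120/2597 -1530/2597 7 -4 N
3 24/41 40/111 -1024/4551 -2152/4551 7 -5 E
final 6 -5 S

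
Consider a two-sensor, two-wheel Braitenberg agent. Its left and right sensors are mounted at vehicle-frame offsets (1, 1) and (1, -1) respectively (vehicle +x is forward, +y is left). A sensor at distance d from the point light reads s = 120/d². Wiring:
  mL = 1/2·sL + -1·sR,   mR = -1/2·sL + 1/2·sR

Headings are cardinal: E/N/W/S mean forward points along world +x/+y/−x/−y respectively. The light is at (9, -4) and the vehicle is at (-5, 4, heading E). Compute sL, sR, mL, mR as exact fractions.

left sensor world pos  = (-4, 5); dL² = 250
right sensor world pos = (-4, 3); dR² = 218
sL = 120/250 = 12/25
sR = 120/218 = 60/109
mL = 1/2·sL + -1·sR = -846/2725
mR = -1/2·sL + 1/2·sR = 96/2725

12/25 60/109 -846/2725 96/2725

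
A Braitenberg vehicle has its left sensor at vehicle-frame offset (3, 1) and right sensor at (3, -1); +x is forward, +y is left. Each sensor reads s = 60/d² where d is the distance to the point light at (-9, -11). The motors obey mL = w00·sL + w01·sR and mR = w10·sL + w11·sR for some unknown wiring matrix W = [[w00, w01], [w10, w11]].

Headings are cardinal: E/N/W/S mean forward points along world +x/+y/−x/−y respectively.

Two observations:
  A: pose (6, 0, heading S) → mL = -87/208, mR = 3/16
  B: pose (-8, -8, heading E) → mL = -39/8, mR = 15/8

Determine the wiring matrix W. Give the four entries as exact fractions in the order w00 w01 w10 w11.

-1 -1 1 0

obs A: pose=(6,0,S) → sL=3/16, sR=3/13, mL=-87/208, mR=3/16
obs B: pose=(-8,-8,E) → sL=15/8, sR=3, mL=-39/8, mR=15/8
sensor matrix S = [[3/16, 3/13], [15/8, 3]]; det S = 27/208
solve [mL_A; mL_B] = S·[w00; w01] and [mR_A; mR_B] = S·[w10; w11]:
  w00 = -1, w01 = -1, w10 = 1, w11 = 0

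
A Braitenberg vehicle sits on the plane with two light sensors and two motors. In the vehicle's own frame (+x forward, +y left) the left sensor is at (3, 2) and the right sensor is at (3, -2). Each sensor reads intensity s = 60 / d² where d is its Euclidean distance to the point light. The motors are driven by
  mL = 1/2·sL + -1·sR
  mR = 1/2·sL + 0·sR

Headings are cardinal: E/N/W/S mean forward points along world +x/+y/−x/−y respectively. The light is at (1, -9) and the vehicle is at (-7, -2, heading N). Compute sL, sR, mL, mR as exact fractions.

left sensor world pos  = (-9, 1); dL² = 200
right sensor world pos = (-5, 1); dR² = 136
sL = 60/200 = 3/10
sR = 60/136 = 15/34
mL = 1/2·sL + -1·sR = -99/340
mR = 1/2·sL + 0·sR = 3/20

3/10 15/34 -99/340 3/20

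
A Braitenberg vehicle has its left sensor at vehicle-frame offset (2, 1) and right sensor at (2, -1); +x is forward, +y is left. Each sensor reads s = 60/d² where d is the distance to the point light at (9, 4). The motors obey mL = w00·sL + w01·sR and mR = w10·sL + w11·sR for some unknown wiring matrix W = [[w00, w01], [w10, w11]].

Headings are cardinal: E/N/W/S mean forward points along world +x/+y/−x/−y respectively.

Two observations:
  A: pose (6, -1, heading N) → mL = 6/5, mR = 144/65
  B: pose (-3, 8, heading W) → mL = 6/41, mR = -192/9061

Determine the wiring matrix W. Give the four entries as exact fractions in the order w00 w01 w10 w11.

1/2 0 -1 1

obs A: pose=(6,-1,N) → sL=12/5, sR=60/13, mL=6/5, mR=144/65
obs B: pose=(-3,8,W) → sL=12/41, sR=60/221, mL=6/41, mR=-192/9061
sensor matrix S = [[12/5, 60/13], [12/41, 60/221]]; det S = -6336/9061
solve [mL_A; mL_B] = S·[w00; w01] and [mR_A; mR_B] = S·[w10; w11]:
  w00 = 1/2, w01 = 0, w10 = -1, w11 = 1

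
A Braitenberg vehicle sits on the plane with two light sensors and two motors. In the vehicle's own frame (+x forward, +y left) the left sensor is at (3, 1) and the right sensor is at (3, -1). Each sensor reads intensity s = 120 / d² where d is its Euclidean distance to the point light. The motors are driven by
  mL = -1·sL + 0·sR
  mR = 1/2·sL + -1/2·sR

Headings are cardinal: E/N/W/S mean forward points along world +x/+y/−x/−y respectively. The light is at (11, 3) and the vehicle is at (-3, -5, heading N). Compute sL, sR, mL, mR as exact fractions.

left sensor world pos  = (-4, -2); dL² = 250
right sensor world pos = (-2, -2); dR² = 194
sL = 120/250 = 12/25
sR = 120/194 = 60/97
mL = -1·sL + 0·sR = -12/25
mR = 1/2·sL + -1/2·sR = -168/2425

12/25 60/97 -12/25 -168/2425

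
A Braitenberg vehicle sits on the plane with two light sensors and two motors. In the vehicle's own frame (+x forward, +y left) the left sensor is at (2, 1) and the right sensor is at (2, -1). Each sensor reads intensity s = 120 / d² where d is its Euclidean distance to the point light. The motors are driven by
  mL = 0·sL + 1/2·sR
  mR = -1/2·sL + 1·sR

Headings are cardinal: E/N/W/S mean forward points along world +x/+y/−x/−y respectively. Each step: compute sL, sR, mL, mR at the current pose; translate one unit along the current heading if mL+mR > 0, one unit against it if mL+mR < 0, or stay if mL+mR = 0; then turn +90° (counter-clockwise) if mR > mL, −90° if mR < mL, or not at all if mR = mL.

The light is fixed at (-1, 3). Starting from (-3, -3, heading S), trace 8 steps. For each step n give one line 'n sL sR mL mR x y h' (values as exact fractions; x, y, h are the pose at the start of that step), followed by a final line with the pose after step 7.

n=0: pose=(-3,-3,S); sL=24/13, sR=120/73; mL=60/73, mR=684/949; mL+mR=1464/949 → advance +1; mR−mL=-96/949 → turn -1·90°
n=1: pose=(-3,-4,W); sL=3/2, sR=30/13; mL=15/13, mR=81/52; mL+mR=141/52 → advance +1; mR−mL=21/52 → turn +1·90°
n=2: pose=(-4,-4,S); sL=24/17, sR=120/97; mL=60/97, mR=876/1649; mL+mR=1896/1649 → advance +1; mR−mL=-144/1649 → turn -1·90°
n=3: pose=(-4,-5,W); sL=60/53, sR=60/37; mL=30/37, mR=2070/1961; mL+mR=3660/1961 → advance +1; mR−mL=480/1961 → turn +1·90°
n=4: pose=(-5,-5,S); sL=120/109, sR=24/25; mL=12/25, mR=1116/2725; mL+mR=2424/2725 → advance +1; mR−mL=-192/2725 → turn -1·90°
n=5: pose=(-5,-6,W); sL=15/17, sR=6/5; mL=3/5, mR=129/170; mL+mR=231/170 → advance +1; mR−mL=27/170 → turn +1·90°
n=6: pose=(-6,-6,S); sL=120/137, sR=120/157; mL=60/157, mR=7020/21509; mL+mR=15240/21509 → advance +1; mR−mL=-1200/21509 → turn -1·90°
n=7: pose=(-6,-7,W); sL=12/17, sR=12/13; mL=6/13, mR=126/221; mL+mR=228/221 → advance +1; mR−mL=24/221 → turn +1·90°

0 24/13 120/73 60/73 684/949 -3 -3 S
1 3/2 30/13 15/13 81/52 -3 -4 W
2 24/17 120/97 60/97 876/1649 -4 -4 S
3 60/53 60/37 30/37 2070/1961 -4 -5 W
4 120/109 24/25 12/25 1116/2725 -5 -5 S
5 15/17 6/5 3/5 129/170 -5 -6 W
6 120/137 120/157 60/157 7020/21509 -6 -6 S
7 12/17 12/13 6/13 126/221 -6 -7 W
final -7 -7 S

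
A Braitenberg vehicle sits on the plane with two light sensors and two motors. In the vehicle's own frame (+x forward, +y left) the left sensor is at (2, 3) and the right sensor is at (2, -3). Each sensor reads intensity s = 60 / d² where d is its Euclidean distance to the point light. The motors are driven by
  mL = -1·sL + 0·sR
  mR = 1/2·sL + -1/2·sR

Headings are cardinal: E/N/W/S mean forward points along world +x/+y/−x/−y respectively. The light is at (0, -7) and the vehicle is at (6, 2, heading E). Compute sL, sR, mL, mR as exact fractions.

15/52 3/5 -15/52 -81/520

left sensor world pos  = (8, 5); dL² = 208
right sensor world pos = (8, -1); dR² = 100
sL = 60/208 = 15/52
sR = 60/100 = 3/5
mL = -1·sL + 0·sR = -15/52
mR = 1/2·sL + -1/2·sR = -81/520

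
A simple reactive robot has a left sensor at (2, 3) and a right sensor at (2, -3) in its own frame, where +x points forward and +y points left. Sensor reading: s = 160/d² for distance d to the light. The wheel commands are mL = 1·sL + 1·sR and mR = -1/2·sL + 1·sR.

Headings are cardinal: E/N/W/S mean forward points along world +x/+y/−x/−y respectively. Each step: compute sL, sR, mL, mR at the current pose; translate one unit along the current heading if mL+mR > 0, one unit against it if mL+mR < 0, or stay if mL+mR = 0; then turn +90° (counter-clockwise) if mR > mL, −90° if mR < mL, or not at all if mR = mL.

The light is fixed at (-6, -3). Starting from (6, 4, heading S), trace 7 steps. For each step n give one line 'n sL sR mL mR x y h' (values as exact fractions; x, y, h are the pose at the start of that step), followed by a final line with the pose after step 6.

0 16/25 80/53 2848/1325 1576/1325 6 4 S
1 160/109 160/181 46400/19729 2960/19729 6 3 W
2 5/4 8/13 97/52 -1/104 5 3 N
3 160/269 32/37 14528/9953 5648/9953 5 4 E
4 16/25 80/53 2848/1325 1576/1325 6 4 S
5 160/109 160/181 46400/19729 2960/19729 6 3 W
6 5/4 8/13 97/52 -1/104 5 3 N
final 5 4 E

n=0: pose=(6,4,S); sL=16/25, sR=80/53; mL=2848/1325, mR=1576/1325; mL+mR=4424/1325 → advance +1; mR−mL=-24/25 → turn -1·90°
n=1: pose=(6,3,W); sL=160/109, sR=160/181; mL=46400/19729, mR=2960/19729; mL+mR=49360/19729 → advance +1; mR−mL=-240/109 → turn -1·90°
n=2: pose=(5,3,N); sL=5/4, sR=8/13; mL=97/52, mR=-1/104; mL+mR=193/104 → advance +1; mR−mL=-15/8 → turn -1·90°
n=3: pose=(5,4,E); sL=160/269, sR=32/37; mL=14528/9953, mR=5648/9953; mL+mR=20176/9953 → advance +1; mR−mL=-240/269 → turn -1·90°
n=4: pose=(6,4,S); sL=16/25, sR=80/53; mL=2848/1325, mR=1576/1325; mL+mR=4424/1325 → advance +1; mR−mL=-24/25 → turn -1·90°
n=5: pose=(6,3,W); sL=160/109, sR=160/181; mL=46400/19729, mR=2960/19729; mL+mR=49360/19729 → advance +1; mR−mL=-240/109 → turn -1·90°
n=6: pose=(5,3,N); sL=5/4, sR=8/13; mL=97/52, mR=-1/104; mL+mR=193/104 → advance +1; mR−mL=-15/8 → turn -1·90°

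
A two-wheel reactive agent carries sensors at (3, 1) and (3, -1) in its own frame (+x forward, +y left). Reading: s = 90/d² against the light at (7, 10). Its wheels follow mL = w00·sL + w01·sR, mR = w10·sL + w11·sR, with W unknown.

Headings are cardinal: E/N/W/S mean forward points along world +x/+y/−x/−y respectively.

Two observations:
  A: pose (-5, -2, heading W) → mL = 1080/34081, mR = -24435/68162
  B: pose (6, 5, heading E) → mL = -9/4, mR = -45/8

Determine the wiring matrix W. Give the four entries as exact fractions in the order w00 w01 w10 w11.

-1 1 -1 -1/2

obs A: pose=(-5,-2,W) → sL=45/197, sR=45/173, mL=1080/34081, mR=-24435/68162
obs B: pose=(6,5,E) → sL=9/2, sR=9/4, mL=-9/4, mR=-45/8
sensor matrix S = [[45/197, 45/173], [9/2, 9/4]]; det S = -89505/136324
solve [mL_A; mL_B] = S·[w00; w01] and [mR_A; mR_B] = S·[w10; w11]:
  w00 = -1, w01 = 1, w10 = -1, w11 = -1/2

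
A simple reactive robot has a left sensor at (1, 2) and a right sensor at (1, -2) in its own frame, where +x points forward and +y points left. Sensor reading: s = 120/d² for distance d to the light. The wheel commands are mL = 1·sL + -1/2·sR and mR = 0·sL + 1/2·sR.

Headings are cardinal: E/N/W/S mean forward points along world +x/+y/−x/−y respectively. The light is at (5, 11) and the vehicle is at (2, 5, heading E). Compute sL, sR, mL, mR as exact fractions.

left sensor world pos  = (3, 7); dL² = 20
right sensor world pos = (3, 3); dR² = 68
sL = 120/20 = 6
sR = 120/68 = 30/17
mL = 1·sL + -1/2·sR = 87/17
mR = 0·sL + 1/2·sR = 15/17

6 30/17 87/17 15/17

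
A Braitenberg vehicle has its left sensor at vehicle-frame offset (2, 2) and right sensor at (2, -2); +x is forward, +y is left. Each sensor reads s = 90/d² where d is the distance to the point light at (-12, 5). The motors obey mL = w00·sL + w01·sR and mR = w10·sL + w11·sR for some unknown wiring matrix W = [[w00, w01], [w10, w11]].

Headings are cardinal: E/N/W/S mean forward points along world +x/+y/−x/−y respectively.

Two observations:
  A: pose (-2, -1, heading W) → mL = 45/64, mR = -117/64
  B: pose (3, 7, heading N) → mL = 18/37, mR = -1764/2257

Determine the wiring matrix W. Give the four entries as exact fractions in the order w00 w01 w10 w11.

obs A: pose=(-2,-1,W) → sL=45/64, sR=9/8, mL=45/64, mR=-117/64
obs B: pose=(3,7,N) → sL=18/37, sR=18/61, mL=18/37, mR=-1764/2257
sensor matrix S = [[45/64, 9/8], [18/37, 18/61]]; det S = -24543/72224
solve [mL_A; mL_B] = S·[w00; w01] and [mR_A; mR_B] = S·[w10; w11]:
  w00 = 1, w01 = 0, w10 = -1, w11 = -1

1 0 -1 -1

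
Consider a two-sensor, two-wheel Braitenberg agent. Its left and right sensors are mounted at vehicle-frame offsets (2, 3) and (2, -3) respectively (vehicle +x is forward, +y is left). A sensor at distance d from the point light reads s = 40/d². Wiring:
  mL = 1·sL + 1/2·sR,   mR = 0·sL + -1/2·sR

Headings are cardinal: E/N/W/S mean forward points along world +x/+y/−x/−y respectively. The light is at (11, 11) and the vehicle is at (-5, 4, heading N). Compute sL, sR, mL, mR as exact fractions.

left sensor world pos  = (-8, 6); dL² = 386
right sensor world pos = (-2, 6); dR² = 194
sL = 40/386 = 20/193
sR = 40/194 = 20/97
mL = 1·sL + 1/2·sR = 3870/18721
mR = 0·sL + -1/2·sR = -10/97

20/193 20/97 3870/18721 -10/97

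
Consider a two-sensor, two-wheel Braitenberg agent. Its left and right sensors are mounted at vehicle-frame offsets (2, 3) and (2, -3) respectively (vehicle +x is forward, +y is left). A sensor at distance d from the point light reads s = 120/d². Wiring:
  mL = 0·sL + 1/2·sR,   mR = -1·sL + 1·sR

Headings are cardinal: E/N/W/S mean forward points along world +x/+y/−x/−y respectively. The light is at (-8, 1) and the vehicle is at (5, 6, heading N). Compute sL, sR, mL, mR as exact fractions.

120/149 24/61 12/61 -3744/9089

left sensor world pos  = (2, 8); dL² = 149
right sensor world pos = (8, 8); dR² = 305
sL = 120/149 = 120/149
sR = 120/305 = 24/61
mL = 0·sL + 1/2·sR = 12/61
mR = -1·sL + 1·sR = -3744/9089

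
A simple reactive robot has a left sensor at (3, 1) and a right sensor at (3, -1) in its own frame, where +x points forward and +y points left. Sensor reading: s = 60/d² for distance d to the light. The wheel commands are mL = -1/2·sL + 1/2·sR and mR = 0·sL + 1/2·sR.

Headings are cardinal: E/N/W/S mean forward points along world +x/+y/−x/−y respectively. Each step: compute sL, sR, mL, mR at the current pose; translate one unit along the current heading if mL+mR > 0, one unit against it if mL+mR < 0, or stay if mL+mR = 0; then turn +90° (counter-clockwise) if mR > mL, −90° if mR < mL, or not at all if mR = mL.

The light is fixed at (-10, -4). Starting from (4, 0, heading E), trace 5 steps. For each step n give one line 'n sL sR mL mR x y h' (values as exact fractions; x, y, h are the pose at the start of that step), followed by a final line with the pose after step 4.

n=0: pose=(4,0,E); sL=30/157, sR=30/149; mL=120/23393, mR=15/149; mL+mR=2475/23393 → advance +1; mR−mL=15/157 → turn +1·90°
n=1: pose=(5,0,N); sL=12/49, sR=12/61; mL=-72/2989, mR=6/61; mL+mR=222/2989 → advance +1; mR−mL=6/49 → turn +1·90°
n=2: pose=(5,1,W); sL=3/8, sR=1/3; mL=-1/48, mR=1/6; mL+mR=7/48 → advance +1; mR−mL=3/16 → turn +1·90°
n=3: pose=(4,1,S); sL=60/229, sR=60/173; mL=1680/39617, mR=30/173; mL+mR=8550/39617 → advance +1; mR−mL=30/229 → turn +1·90°
n=4: pose=(4,0,E); sL=30/157, sR=30/149; mL=120/23393, mR=15/149; mL+mR=2475/23393 → advance +1; mR−mL=15/157 → turn +1·90°

0 30/157 30/149 120/23393 15/149 4 0 E
1 12/49 12/61 -72/2989 6/61 5 0 N
2 3/8 1/3 -1/48 1/6 5 1 W
3 60/229 60/173 1680/39617 30/173 4 1 S
4 30/157 30/149 120/23393 15/149 4 0 E
final 5 0 N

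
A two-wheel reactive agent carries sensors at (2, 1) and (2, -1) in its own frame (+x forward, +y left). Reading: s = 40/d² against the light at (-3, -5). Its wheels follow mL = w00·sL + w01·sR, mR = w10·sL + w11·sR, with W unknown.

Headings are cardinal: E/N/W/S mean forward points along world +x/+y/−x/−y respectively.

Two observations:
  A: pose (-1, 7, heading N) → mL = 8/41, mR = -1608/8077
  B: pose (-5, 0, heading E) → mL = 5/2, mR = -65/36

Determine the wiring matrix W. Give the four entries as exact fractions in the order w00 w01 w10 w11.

obs A: pose=(-1,7,N) → sL=40/197, sR=8/41, mL=8/41, mR=-1608/8077
obs B: pose=(-5,0,E) → sL=10/9, sR=5/2, mL=5/2, mR=-65/36
sensor matrix S = [[40/197, 8/41], [10/9, 5/2]]; det S = 21140/72693
solve [mL_A; mL_B] = S·[w00; w01] and [mR_A; mR_B] = S·[w10; w11]:
  w00 = 0, w01 = 1, w10 = -1/2, w11 = -1/2

0 1 -1/2 -1/2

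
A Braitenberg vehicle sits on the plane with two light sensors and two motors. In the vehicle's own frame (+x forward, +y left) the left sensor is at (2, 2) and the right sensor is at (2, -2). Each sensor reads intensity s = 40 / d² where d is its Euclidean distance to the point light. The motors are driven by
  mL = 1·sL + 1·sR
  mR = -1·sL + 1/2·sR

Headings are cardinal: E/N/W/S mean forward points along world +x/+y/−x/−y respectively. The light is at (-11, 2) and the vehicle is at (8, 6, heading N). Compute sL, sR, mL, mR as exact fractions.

8/65 40/477 6416/31005 -2516/31005

left sensor world pos  = (6, 8); dL² = 325
right sensor world pos = (10, 8); dR² = 477
sL = 40/325 = 8/65
sR = 40/477 = 40/477
mL = 1·sL + 1·sR = 6416/31005
mR = -1·sL + 1/2·sR = -2516/31005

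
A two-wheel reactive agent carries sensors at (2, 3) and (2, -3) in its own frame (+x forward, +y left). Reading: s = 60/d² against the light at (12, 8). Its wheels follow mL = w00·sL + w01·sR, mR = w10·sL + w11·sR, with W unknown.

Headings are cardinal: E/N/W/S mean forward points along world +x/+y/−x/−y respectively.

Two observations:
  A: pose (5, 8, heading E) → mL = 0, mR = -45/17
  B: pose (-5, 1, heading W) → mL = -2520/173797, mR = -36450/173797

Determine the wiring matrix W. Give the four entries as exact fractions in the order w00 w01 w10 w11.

1/2 -1/2 -1 -1/2

obs A: pose=(5,8,E) → sL=30/17, sR=30/17, mL=0, mR=-45/17
obs B: pose=(-5,1,W) → sL=60/461, sR=60/377, mL=-2520/173797, mR=-36450/173797
sensor matrix S = [[30/17, 30/17], [60/461, 60/377]]; det S = 151200/2954549
solve [mL_A; mL_B] = S·[w00; w01] and [mR_A; mR_B] = S·[w10; w11]:
  w00 = 1/2, w01 = -1/2, w10 = -1, w11 = -1/2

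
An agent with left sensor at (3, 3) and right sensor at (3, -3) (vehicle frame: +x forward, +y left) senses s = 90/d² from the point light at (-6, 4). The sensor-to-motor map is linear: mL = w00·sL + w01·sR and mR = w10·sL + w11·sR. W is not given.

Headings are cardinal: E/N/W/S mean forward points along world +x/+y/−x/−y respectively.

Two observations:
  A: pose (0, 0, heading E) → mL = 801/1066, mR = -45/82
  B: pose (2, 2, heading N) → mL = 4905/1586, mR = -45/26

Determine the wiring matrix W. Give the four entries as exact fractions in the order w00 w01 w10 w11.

obs A: pose=(0,0,E) → sL=45/41, sR=9/13, mL=801/1066, mR=-45/82
obs B: pose=(2,2,N) → sL=45/13, sR=45/61, mL=4905/1586, mR=-45/26
sensor matrix S = [[45/41, 9/13], [45/13, 45/61]]; det S = -670680/422669
solve [mL_A; mL_B] = S·[w00; w01] and [mR_A; mR_B] = S·[w10; w11]:
  w00 = 1, w01 = -1/2, w10 = -1/2, w11 = 0

1 -1/2 -1/2 0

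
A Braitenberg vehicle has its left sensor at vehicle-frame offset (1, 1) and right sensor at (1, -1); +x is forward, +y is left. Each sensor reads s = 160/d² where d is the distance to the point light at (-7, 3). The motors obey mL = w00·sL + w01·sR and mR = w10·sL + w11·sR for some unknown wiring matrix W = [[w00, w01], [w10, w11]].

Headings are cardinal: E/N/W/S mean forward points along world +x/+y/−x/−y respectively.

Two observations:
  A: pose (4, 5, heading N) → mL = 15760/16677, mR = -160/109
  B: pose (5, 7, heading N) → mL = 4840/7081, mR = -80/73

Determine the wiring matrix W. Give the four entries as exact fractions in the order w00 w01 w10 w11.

1 -1/2 -1 0

obs A: pose=(4,5,N) → sL=160/109, sR=160/153, mL=15760/16677, mR=-160/109
obs B: pose=(5,7,N) → sL=80/73, sR=80/97, mL=4840/7081, mR=-80/73
sensor matrix S = [[160/109, 160/153], [80/73, 80/97]]; det S = 7628800/118089837
solve [mL_A; mL_B] = S·[w00; w01] and [mR_A; mR_B] = S·[w10; w11]:
  w00 = 1, w01 = -1/2, w10 = -1, w11 = 0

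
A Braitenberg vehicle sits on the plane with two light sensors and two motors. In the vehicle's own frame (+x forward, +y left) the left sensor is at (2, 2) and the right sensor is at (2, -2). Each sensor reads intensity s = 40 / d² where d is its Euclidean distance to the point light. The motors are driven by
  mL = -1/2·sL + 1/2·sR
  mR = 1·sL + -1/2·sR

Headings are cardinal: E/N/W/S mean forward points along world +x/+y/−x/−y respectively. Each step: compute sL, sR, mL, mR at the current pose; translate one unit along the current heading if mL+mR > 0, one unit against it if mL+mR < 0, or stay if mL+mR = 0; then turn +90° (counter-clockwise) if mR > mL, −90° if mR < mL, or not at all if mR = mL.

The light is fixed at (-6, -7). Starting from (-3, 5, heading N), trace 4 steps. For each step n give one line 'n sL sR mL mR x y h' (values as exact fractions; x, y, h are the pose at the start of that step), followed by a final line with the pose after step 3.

n=0: pose=(-3,5,N); sL=40/197, sR=40/221; mL=-480/43537, mR=4900/43537; mL+mR=20/197 → advance +1; mR−mL=5380/43537 → turn +1·90°
n=1: pose=(-3,6,W); sL=20/61, sR=20/113; mL=-520/6893, mR=1650/6893; mL+mR=10/61 → advance +1; mR−mL=2170/6893 → turn +1·90°
n=2: pose=(-4,6,S); sL=40/137, sR=40/121; mL=320/16577, mR=2100/16577; mL+mR=20/137 → advance +1; mR−mL=1780/16577 → turn +1·90°
n=3: pose=(-4,5,E); sL=10/53, sR=10/29; mL=120/1537, mR=25/1537; mL+mR=5/53 → advance +1; mR−mL=-95/1537 → turn -1·90°

0 40/197 40/221 -480/43537 4900/43537 -3 5 N
1 20/61 20/113 -520/6893 1650/6893 -3 6 W
2 40/137 40/121 320/16577 2100/16577 -4 6 S
3 10/53 10/29 120/1537 25/1537 -4 5 E
final -3 5 S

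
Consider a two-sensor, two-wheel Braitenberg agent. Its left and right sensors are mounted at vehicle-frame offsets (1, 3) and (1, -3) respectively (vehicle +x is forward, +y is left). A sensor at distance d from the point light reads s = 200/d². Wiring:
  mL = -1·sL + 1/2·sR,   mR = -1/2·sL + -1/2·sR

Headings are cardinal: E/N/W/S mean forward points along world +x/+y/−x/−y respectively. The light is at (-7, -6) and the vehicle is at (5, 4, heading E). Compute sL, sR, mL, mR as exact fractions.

100/169 100/109 -2450/18421 -13900/18421

left sensor world pos  = (6, 7); dL² = 338
right sensor world pos = (6, 1); dR² = 218
sL = 200/338 = 100/169
sR = 200/218 = 100/109
mL = -1·sL + 1/2·sR = -2450/18421
mR = -1/2·sL + -1/2·sR = -13900/18421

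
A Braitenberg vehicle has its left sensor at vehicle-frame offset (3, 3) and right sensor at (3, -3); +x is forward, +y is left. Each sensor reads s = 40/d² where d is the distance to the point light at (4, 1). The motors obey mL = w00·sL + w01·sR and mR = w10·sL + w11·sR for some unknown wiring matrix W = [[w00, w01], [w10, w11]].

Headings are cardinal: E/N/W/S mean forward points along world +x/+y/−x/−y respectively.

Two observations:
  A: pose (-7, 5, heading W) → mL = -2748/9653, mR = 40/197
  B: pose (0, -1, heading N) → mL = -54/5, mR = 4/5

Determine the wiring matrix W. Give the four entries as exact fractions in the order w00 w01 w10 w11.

obs A: pose=(-7,5,W) → sL=40/197, sR=8/49, mL=-2748/9653, mR=40/197
obs B: pose=(0,-1,N) → sL=4/5, sR=20, mL=-54/5, mR=4/5
sensor matrix S = [[40/197, 8/49], [4/5, 20]]; det S = 189696/48265
solve [mL_A; mL_B] = S·[w00; w01] and [mR_A; mR_B] = S·[w10; w11]:
  w00 = -1, w01 = -1/2, w10 = 1, w11 = 0

-1 -1/2 1 0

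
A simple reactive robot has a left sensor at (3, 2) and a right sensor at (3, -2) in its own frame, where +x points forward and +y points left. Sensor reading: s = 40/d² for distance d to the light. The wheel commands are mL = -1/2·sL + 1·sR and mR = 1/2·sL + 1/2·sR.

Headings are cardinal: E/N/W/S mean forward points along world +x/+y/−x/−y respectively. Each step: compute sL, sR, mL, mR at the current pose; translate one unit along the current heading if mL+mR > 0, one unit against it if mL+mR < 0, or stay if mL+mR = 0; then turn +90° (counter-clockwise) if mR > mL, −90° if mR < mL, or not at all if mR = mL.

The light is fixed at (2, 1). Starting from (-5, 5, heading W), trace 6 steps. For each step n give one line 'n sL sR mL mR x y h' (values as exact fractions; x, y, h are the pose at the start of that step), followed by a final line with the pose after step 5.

n=0: pose=(-5,5,W); sL=5/13, sR=5/17; mL=45/442, mR=75/221; mL+mR=15/34 → advance +1; mR−mL=105/442 → turn +1·90°
n=1: pose=(-6,5,S); sL=40/37, sR=40/101; mL=-540/3737, mR=2760/3737; mL+mR=60/101 → advance +1; mR−mL=3300/3737 → turn +1·90°
n=2: pose=(-6,4,E); sL=4/5, sR=20/13; mL=74/65, mR=76/65; mL+mR=30/13 → advance +1; mR−mL=2/65 → turn +1·90°
n=3: pose=(-5,4,N); sL=40/117, sR=40/61; mL=3460/7137, mR=3560/7137; mL+mR=60/61 → advance +1; mR−mL=100/7137 → turn +1·90°
n=4: pose=(-5,5,W); sL=5/13, sR=5/17; mL=45/442, mR=75/221; mL+mR=15/34 → advance +1; mR−mL=105/442 → turn +1·90°
n=5: pose=(-6,5,S); sL=40/37, sR=40/101; mL=-540/3737, mR=2760/3737; mL+mR=60/101 → advance +1; mR−mL=3300/3737 → turn +1·90°

0 5/13 5/17 45/442 75/221 -5 5 W
1 40/37 40/101 -540/3737 2760/3737 -6 5 S
2 4/5 20/13 74/65 76/65 -6 4 E
3 40/117 40/61 3460/7137 3560/7137 -5 4 N
4 5/13 5/17 45/442 75/221 -5 5 W
5 40/37 40/101 -540/3737 2760/3737 -6 5 S
final -6 4 E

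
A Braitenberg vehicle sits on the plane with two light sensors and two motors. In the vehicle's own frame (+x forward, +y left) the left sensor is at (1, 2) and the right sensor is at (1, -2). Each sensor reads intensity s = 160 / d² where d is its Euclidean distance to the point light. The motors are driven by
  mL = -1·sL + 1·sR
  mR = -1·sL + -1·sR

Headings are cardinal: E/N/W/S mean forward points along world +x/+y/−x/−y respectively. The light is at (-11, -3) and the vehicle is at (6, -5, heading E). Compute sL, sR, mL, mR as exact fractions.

left sensor world pos  = (7, -3); dL² = 324
right sensor world pos = (7, -7); dR² = 340
sL = 160/324 = 40/81
sR = 160/340 = 8/17
mL = -1·sL + 1·sR = -32/1377
mR = -1·sL + -1·sR = -1328/1377

40/81 8/17 -32/1377 -1328/1377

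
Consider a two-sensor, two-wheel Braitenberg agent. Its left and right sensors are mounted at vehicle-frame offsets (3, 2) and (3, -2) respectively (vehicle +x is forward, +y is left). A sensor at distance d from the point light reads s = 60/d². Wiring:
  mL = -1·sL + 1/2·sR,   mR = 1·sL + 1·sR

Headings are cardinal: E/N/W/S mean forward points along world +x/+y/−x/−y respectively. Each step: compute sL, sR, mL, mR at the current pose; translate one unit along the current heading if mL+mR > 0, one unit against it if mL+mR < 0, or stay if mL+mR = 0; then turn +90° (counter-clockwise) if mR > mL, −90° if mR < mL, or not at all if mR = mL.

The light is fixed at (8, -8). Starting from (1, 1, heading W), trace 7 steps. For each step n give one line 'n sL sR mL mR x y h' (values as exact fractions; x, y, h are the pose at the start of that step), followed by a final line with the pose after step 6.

n=0: pose=(1,1,W); sL=60/149, sR=60/221; mL=-8790/32929, mR=22200/32929; mL+mR=90/221 → advance +1; mR−mL=30990/32929 → turn +1·90°
n=1: pose=(0,1,S); sL=5/6, sR=15/34; mL=-125/204, mR=65/51; mL+mR=45/68 → advance +1; mR−mL=385/204 → turn +1·90°
n=2: pose=(0,0,E); sL=12/25, sR=60/61; mL=18/1525, mR=2232/1525; mL+mR=90/61 → advance +1; mR−mL=2214/1525 → turn +1·90°
n=3: pose=(1,0,N); sL=30/101, sR=30/73; mL=-675/7373, mR=5220/7373; mL+mR=45/73 → advance +1; mR−mL=5895/7373 → turn +1·90°
n=4: pose=(1,1,W); sL=60/149, sR=60/221; mL=-8790/32929, mR=22200/32929; mL+mR=90/221 → advance +1; mR−mL=30990/32929 → turn +1·90°
n=5: pose=(0,1,S); sL=5/6, sR=15/34; mL=-125/204, mR=65/51; mL+mR=45/68 → advance +1; mR−mL=385/204 → turn +1·90°
n=6: pose=(0,0,E); sL=12/25, sR=60/61; mL=18/1525, mR=2232/1525; mL+mR=90/61 → advance +1; mR−mL=2214/1525 → turn +1·90°

0 60/149 60/221 -8790/32929 22200/32929 1 1 W
1 5/6 15/34 -125/204 65/51 0 1 S
2 12/25 60/61 18/1525 2232/1525 0 0 E
3 30/101 30/73 -675/7373 5220/7373 1 0 N
4 60/149 60/221 -8790/32929 22200/32929 1 1 W
5 5/6 15/34 -125/204 65/51 0 1 S
6 12/25 60/61 18/1525 2232/1525 0 0 E
final 1 0 N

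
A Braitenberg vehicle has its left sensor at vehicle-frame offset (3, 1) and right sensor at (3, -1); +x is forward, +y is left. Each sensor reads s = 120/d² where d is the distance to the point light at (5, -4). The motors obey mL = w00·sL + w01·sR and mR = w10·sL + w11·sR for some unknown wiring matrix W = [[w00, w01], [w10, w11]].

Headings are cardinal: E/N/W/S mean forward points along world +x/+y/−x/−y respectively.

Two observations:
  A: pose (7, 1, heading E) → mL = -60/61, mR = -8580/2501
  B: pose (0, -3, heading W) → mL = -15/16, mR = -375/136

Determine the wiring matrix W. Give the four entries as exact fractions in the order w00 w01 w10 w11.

obs A: pose=(7,1,E) → sL=120/61, sR=120/41, mL=-60/61, mR=-8580/2501
obs B: pose=(0,-3,W) → sL=15/8, sR=30/17, mL=-15/16, mR=-375/136
sensor matrix S = [[120/61, 120/41], [15/8, 30/17]]; det S = -85725/42517
solve [mL_A; mL_B] = S·[w00; w01] and [mR_A; mR_B] = S·[w10; w11]:
  w00 = -1/2, w01 = 0, w10 = -1, w11 = -1/2

-1/2 0 -1 -1/2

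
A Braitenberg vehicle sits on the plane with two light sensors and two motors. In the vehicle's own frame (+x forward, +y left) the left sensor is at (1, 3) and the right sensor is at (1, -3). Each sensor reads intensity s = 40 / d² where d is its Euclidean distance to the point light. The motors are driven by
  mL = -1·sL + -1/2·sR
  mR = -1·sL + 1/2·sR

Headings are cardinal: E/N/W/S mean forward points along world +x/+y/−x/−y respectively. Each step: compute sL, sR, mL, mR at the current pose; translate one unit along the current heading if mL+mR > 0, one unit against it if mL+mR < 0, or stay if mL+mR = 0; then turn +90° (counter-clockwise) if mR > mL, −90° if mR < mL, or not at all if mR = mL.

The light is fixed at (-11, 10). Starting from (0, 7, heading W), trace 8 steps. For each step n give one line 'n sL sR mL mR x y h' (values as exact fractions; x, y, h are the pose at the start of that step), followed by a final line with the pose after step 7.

n=0: pose=(0,7,W); sL=5/17, sR=2/5; mL=-42/85, mR=-8/85; mL+mR=-10/17 → advance -1; mR−mL=2/5 → turn +1·90°
n=1: pose=(1,7,S); sL=40/241, sR=40/97; mL=-8700/23377, mR=940/23377; mL+mR=-80/241 → advance -1; mR−mL=40/97 → turn +1·90°
n=2: pose=(1,8,E); sL=4/17, sR=20/97; mL=-558/1649, mR=-218/1649; mL+mR=-8/17 → advance -1; mR−mL=20/97 → turn +1·90°
n=3: pose=(0,8,N); sL=8/13, sR=40/197; mL=-1836/2561, mR=-1316/2561; mL+mR=-16/13 → advance -1; mR−mL=40/197 → turn +1·90°
n=4: pose=(0,7,W); sL=5/17, sR=2/5; mL=-42/85, mR=-8/85; mL+mR=-10/17 → advance -1; mR−mL=2/5 → turn +1·90°
n=5: pose=(1,7,S); sL=40/241, sR=40/97; mL=-8700/23377, mR=940/23377; mL+mR=-80/241 → advance -1; mR−mL=40/97 → turn +1·90°
n=6: pose=(1,8,E); sL=4/17, sR=20/97; mL=-558/1649, mR=-218/1649; mL+mR=-8/17 → advance -1; mR−mL=20/97 → turn +1·90°
n=7: pose=(0,8,N); sL=8/13, sR=40/197; mL=-1836/2561, mR=-1316/2561; mL+mR=-16/13 → advance -1; mR−mL=40/197 → turn +1·90°

0 5/17 2/5 -42/85 -8/85 0 7 W
1 40/241 40/97 -8700/23377 940/23377 1 7 S
2 4/17 20/97 -558/1649 -218/1649 1 8 E
3 8/13 40/197 -1836/2561 -1316/2561 0 8 N
4 5/17 2/5 -42/85 -8/85 0 7 W
5 40/241 40/97 -8700/23377 940/23377 1 7 S
6 4/17 20/97 -558/1649 -218/1649 1 8 E
7 8/13 40/197 -1836/2561 -1316/2561 0 8 N
final 0 7 W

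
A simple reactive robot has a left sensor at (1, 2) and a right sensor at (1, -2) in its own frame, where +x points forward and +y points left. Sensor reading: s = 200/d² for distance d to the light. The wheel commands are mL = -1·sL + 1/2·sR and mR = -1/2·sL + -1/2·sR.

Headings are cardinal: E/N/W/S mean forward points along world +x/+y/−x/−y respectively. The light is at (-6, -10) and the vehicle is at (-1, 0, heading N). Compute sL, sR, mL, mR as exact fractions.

left sensor world pos  = (-3, 1); dL² = 130
right sensor world pos = (1, 1); dR² = 170
sL = 200/130 = 20/13
sR = 200/170 = 20/17
mL = -1·sL + 1/2·sR = -210/221
mR = -1/2·sL + -1/2·sR = -300/221

20/13 20/17 -210/221 -300/221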